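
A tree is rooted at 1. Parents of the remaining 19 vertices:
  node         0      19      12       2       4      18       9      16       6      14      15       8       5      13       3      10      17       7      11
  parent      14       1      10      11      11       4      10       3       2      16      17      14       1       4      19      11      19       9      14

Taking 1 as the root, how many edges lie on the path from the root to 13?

Climbing from 13 to the root: 13–4–11–14–16–3–19–1. That's 7 steps.

7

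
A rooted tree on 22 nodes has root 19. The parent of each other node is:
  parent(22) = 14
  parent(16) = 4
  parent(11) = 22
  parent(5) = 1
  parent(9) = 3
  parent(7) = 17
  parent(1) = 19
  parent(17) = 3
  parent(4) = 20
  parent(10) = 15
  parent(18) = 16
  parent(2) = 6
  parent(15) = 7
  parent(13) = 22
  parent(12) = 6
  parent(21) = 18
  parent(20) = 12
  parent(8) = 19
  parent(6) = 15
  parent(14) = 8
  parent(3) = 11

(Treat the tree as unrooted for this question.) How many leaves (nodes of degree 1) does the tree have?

6

The leaves are 2, 5, 9, 10, 13, 21.
That is 6 leaves.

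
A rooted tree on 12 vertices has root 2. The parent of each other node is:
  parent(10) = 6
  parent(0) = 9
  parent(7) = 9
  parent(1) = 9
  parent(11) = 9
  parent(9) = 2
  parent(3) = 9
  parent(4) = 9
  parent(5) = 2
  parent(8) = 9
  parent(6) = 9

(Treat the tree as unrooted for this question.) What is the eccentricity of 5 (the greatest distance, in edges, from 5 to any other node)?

4

Distances from 5 peak at 4, attained at 10.
5–2–9–6–10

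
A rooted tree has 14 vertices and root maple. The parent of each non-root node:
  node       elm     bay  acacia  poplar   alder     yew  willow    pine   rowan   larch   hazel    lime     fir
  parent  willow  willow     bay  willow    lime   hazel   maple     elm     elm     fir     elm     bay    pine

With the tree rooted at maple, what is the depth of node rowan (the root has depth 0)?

maple–willow–elm–rowan — 3 edges.

3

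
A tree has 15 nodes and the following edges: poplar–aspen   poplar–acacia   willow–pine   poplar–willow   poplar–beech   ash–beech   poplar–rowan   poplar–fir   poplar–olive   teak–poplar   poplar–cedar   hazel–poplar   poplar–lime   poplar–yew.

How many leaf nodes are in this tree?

Exactly 12 nodes have a single neighbour: acacia, ash, aspen, cedar, fir, hazel, lime, olive, pine, rowan, teak, yew.

12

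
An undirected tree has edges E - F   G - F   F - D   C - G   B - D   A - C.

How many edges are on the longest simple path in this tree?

BFS from A reaches B last, at distance 5; BFS from B confirms no node is farther.
Path: A - C - G - F - D - B.

5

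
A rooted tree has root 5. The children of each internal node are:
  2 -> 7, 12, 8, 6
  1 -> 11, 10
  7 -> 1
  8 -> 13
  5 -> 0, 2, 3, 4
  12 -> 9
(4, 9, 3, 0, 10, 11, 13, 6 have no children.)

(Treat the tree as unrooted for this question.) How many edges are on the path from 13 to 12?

Walking from 13: 13 - 8 - 2 - 12. Length 3.

3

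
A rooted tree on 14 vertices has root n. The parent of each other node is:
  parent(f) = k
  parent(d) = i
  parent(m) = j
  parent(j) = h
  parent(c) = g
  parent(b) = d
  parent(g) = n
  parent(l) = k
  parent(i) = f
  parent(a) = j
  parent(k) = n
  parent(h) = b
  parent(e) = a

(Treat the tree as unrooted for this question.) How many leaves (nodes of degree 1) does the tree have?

Exactly 4 nodes have a single neighbour: c, e, l, m.

4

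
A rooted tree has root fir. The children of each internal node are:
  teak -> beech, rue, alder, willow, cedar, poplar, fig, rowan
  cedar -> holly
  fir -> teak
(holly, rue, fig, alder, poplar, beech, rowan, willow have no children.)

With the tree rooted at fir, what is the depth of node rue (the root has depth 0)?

2

fir → teak → rue — 2 edges.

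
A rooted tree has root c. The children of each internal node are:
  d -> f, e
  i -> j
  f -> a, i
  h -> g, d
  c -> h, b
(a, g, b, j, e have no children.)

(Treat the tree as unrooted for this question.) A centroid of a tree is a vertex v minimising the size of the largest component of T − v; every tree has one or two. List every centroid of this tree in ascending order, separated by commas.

d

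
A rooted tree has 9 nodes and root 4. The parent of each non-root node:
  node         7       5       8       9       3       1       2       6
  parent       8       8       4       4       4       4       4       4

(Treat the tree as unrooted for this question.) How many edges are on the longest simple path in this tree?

A longest path is 1-4-8-5, with 3 edges.

3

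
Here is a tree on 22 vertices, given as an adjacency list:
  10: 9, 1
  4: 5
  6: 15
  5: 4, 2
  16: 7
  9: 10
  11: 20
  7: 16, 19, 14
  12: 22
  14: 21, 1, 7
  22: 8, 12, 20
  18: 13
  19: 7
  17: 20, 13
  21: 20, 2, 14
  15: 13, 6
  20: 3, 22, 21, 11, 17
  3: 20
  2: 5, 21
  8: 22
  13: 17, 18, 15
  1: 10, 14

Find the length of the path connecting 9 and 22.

6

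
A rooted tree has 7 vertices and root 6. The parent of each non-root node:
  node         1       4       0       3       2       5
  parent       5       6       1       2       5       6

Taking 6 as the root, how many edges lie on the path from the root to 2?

2

6–5–2 — 2 edges.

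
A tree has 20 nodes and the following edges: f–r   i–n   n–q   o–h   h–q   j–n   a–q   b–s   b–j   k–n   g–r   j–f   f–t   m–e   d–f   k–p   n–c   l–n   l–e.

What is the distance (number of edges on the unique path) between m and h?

5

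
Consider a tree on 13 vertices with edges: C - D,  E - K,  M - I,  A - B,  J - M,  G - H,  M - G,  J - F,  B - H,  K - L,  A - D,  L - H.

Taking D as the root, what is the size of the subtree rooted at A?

11

Descendants of A (including itself): A, B, H, G, L, M, K, I, J, E, F. That's 11.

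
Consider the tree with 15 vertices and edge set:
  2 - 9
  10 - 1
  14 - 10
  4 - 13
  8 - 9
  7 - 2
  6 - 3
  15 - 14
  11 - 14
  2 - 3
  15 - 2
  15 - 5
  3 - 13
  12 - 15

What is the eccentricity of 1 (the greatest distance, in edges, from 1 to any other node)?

7

Distances from 1 peak at 7, attained at 4.
1-10-14-15-2-3-13-4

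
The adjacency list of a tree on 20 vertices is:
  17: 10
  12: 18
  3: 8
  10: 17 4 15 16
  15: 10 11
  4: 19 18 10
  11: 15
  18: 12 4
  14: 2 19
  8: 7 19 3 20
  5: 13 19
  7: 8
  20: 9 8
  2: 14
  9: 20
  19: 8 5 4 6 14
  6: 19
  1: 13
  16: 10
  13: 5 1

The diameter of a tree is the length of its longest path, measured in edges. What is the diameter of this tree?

Starting from 11, a farthest node is 1 at distance 7.
One longest path: 11 - 15 - 10 - 4 - 19 - 5 - 13 - 1.
So the diameter is 7.

7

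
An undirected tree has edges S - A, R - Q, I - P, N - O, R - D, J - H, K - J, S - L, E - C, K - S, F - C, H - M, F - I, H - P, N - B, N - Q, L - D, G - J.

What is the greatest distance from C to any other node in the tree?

13

The node farthest from C is O (B also at distance 13), via C-F-I-P-H-J-K-S-L-D-R-Q-N-O — 13 edges.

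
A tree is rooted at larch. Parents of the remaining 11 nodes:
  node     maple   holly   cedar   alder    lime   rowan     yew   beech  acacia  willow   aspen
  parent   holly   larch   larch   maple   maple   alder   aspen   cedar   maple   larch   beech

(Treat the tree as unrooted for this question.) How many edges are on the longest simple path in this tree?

8

Starting from rowan, a farthest node is yew at distance 8.
One longest path: rowan – alder – maple – holly – larch – cedar – beech – aspen – yew.
So the diameter is 8.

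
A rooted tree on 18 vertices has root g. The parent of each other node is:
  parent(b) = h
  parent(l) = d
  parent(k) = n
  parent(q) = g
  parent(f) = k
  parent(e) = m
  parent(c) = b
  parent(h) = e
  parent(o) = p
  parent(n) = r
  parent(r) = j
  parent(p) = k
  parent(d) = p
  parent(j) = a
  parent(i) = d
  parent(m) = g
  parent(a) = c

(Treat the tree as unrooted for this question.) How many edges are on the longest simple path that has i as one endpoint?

14

The node farthest from i is q, via i-d-p-k-n-r-j-a-c-b-h-e-m-g-q — 14 edges.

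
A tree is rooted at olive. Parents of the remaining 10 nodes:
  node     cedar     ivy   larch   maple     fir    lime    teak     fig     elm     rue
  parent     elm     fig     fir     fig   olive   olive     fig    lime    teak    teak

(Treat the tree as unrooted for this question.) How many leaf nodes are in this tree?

The leaves are cedar, ivy, larch, maple, rue.
That is 5 leaves.

5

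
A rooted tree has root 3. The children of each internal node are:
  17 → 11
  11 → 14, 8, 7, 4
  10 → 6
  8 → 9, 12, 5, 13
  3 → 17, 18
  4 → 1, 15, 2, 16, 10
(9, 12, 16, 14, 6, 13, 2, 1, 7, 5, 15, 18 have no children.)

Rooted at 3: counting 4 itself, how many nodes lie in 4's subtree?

7

4's subtree: {4, 16, 10, 1, 15, 2, 6}, size 7.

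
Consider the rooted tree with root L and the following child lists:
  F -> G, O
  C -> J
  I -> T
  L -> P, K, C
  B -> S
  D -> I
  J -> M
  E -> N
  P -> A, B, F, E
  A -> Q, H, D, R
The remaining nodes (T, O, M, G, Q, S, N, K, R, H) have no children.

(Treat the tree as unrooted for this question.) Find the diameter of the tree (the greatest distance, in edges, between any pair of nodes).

8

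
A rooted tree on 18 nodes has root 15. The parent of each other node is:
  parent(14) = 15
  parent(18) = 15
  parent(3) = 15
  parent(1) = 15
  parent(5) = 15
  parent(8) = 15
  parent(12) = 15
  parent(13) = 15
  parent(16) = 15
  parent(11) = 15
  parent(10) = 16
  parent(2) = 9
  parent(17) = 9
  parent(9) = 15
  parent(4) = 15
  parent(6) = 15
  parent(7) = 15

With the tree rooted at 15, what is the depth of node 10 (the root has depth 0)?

2

Path from 15 to 10: 15 – 16 – 10, which has 2 edges.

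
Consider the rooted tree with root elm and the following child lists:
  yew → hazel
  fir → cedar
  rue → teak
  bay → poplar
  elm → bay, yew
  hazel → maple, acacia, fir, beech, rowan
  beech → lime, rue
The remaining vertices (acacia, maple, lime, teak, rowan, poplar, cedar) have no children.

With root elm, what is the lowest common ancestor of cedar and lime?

Path cedar→root: cedar fir hazel yew elm; path lime→root: lime beech hazel yew elm.
First common node: hazel.

hazel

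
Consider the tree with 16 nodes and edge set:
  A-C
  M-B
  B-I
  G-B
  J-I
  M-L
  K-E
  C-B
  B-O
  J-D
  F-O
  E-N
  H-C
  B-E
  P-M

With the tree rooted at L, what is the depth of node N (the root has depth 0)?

4

L–M–B–E–N — 4 edges.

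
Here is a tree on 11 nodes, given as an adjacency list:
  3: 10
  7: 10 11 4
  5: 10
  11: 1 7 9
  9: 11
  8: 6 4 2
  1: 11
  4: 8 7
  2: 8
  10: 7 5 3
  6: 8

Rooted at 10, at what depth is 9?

Path from 10 to 9: 10–7–11–9, which has 3 edges.

3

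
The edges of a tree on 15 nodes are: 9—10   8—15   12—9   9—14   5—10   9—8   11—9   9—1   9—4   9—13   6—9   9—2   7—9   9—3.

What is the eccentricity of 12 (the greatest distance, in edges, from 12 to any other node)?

The node farthest from 12 is 15 (5 also at distance 3), via 12 – 9 – 8 – 15 — 3 edges.

3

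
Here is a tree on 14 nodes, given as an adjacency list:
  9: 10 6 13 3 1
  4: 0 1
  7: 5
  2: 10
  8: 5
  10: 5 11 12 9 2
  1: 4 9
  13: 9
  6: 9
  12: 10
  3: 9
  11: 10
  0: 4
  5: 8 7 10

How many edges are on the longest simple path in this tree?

BFS from 0 reaches 7 last, at distance 6; BFS from 7 confirms no node is farther.
Path: 0 – 4 – 1 – 9 – 10 – 5 – 7.

6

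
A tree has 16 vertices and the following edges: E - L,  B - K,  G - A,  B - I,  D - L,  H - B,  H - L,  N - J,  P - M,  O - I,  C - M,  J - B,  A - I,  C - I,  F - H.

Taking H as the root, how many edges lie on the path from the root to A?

3

Path from H to A: H → B → I → A, which has 3 edges.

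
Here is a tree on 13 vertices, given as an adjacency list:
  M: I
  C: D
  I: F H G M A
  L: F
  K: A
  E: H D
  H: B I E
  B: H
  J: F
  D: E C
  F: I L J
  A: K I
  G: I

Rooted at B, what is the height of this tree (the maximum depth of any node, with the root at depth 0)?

4

A deepest node is J, reached by B → H → I → F → J.
That path has 4 edges, so the height is 4.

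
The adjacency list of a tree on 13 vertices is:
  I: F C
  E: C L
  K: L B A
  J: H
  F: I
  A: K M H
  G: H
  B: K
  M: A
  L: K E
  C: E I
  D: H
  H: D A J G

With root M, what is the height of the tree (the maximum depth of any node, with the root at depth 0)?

The longest root-to-leaf path is M-A-K-L-E-C-I-F (7 edges).

7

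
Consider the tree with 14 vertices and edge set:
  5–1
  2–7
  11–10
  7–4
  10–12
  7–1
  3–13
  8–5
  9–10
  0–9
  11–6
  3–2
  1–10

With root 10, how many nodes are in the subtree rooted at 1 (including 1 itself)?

8

The subtree rooted at 1 contains: 1, 7, 5, 2, 4, 8, 3, 13 — 8 nodes.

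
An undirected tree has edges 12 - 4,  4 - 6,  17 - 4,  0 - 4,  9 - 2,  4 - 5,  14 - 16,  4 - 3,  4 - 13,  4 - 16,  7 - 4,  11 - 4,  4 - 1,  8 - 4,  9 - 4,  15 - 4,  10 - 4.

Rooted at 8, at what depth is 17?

2

Climbing from 17 to the root: 17 → 4 → 8. That's 2 steps.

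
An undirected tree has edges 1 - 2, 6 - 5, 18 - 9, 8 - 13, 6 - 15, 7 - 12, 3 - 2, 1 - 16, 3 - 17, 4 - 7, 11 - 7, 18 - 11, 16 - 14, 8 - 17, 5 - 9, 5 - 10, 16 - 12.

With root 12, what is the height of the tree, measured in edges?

15 sits deepest: 12–7–11–18–9–5–6–15 — 7 edges from the root.

7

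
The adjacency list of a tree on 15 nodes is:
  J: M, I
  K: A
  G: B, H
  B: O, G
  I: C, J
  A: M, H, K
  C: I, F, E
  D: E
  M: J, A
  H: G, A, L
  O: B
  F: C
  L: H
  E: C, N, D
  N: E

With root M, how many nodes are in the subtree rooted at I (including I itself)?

6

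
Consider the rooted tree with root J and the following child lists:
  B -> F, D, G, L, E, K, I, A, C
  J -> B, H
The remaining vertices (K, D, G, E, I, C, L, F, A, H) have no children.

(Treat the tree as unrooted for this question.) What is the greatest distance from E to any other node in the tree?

3

A farthest node from E is H.
The path E – B – J – H has 3 edges.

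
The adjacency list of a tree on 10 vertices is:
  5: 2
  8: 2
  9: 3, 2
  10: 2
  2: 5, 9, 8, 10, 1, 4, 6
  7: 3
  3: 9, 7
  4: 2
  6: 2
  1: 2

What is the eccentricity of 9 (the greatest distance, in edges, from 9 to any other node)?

A farthest node from 9 is 6 (8, 4, 7, 1, 5, 10 also at distance 2).
The path 9-2-6 has 2 edges.

2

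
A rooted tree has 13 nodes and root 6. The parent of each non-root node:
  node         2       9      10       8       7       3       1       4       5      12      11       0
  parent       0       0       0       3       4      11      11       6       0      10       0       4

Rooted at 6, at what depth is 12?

4

6–4–0–10–12 — 4 edges.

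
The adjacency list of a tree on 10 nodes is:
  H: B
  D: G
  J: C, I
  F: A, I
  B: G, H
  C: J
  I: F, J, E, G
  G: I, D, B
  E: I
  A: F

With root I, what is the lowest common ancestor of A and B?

Ancestors of A (toward the root): A, F, I.
Ancestors of B: B, G, I.
The deepest node appearing in both lists is I.

I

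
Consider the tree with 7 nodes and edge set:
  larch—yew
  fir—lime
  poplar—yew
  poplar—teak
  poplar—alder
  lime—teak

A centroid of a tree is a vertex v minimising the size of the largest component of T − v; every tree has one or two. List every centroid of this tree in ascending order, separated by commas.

Removing poplar splits the tree into components of sizes 3, 2, 1; the largest is 3 ≤ ⌊7/2⌋ = 3.
Every other node leaves some component of size > 3, so the centroid is unique.

poplar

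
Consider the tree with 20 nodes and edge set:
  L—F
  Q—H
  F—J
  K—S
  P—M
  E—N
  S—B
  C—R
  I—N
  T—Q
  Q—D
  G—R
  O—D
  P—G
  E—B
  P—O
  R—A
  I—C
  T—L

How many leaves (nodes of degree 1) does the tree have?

5

Exactly 5 nodes have a single neighbour: A, H, J, K, M.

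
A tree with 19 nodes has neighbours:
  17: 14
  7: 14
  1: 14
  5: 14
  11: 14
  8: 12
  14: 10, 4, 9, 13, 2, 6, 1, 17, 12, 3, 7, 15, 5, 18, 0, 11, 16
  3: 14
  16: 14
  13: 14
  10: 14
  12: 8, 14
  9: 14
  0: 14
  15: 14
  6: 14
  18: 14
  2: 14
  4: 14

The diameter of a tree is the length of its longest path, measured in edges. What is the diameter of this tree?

A longest path is 8 – 12 – 14 – 15, with 3 edges.

3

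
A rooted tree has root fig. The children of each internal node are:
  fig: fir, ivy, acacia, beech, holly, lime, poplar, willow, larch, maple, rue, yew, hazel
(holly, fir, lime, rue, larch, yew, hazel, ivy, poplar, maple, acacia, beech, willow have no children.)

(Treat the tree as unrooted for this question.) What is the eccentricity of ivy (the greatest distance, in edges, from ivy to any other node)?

2

The node farthest from ivy is yew (acacia, hazel, willow, larch, beech, holly, lime, rue, maple, poplar, fir also at distance 2), via ivy – fig – yew — 2 edges.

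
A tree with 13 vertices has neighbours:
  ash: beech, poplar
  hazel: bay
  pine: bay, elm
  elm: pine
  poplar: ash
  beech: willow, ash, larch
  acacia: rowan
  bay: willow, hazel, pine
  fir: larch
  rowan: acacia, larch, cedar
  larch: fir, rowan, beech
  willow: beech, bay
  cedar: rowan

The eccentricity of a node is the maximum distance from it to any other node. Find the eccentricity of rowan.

6

Distances from rowan peak at 6, attained at elm.
rowan – larch – beech – willow – bay – pine – elm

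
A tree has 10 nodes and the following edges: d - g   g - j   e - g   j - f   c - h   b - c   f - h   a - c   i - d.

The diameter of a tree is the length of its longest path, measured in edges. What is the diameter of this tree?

7

A longest path is i–d–g–j–f–h–c–a, with 7 edges.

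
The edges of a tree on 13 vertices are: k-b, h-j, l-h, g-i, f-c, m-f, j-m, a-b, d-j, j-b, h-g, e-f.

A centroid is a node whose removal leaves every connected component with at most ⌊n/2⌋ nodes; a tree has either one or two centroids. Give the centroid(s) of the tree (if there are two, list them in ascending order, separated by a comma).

j

If j is removed the pieces have sizes 4, 4, 3, 1, all ≤ ⌊13/2⌋ = 6.
No neighbour of j does as well, so j is the unique centroid.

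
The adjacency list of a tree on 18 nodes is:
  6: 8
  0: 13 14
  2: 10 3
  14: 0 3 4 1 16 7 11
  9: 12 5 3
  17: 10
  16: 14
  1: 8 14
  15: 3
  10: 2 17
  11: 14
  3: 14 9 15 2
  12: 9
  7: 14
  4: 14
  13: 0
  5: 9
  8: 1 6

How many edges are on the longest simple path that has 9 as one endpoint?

The node farthest from 9 is 6, via 9–3–14–1–8–6 — 5 edges.

5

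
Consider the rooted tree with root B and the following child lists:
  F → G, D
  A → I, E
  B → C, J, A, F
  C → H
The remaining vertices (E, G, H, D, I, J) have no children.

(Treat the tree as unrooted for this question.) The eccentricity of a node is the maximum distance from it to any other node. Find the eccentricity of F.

3

Distances from F peak at 3, attained at E (I, H also at distance 3).
F–B–A–E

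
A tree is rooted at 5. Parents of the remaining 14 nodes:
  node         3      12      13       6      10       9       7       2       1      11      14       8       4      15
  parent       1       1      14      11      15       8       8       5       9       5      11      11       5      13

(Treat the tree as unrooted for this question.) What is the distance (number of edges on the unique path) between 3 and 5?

The path is 3–1–9–8–11–5, which has 5 edges.

5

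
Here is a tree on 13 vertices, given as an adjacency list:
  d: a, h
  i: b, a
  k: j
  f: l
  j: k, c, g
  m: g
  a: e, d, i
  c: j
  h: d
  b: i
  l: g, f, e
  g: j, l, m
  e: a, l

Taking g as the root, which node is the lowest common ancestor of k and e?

k's ancestor chain is k, j, g and e's is e, l, g; they first meet at g.

g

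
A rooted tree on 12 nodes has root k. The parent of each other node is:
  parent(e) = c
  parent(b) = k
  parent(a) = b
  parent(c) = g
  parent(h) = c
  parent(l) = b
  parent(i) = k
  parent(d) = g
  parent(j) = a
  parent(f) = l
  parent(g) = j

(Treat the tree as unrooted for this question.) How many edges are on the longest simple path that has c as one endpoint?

Distances from c peak at 6, attained at f (i also at distance 6).
c – g – j – a – b – l – f

6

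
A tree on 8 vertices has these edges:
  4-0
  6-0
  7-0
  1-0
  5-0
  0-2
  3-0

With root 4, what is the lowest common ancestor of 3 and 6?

Path 3→root: 3 0 4; path 6→root: 6 0 4.
First common node: 0.

0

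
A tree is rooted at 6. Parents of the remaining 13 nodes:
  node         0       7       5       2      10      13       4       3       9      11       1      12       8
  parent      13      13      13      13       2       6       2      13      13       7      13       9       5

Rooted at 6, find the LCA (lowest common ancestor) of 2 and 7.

Path 2→root: 2 13 6; path 7→root: 7 13 6.
First common node: 13.

13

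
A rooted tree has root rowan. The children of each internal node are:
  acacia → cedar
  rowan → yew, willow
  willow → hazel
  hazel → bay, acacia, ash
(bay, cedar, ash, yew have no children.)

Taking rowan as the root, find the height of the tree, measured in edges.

cedar sits deepest: rowan–willow–hazel–acacia–cedar — 4 edges from the root.

4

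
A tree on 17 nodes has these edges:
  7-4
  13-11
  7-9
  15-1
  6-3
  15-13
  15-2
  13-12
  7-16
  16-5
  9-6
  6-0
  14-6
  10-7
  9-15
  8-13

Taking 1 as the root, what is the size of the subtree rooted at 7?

5

Descendants of 7 (including itself): 7, 4, 16, 10, 5. That's 5.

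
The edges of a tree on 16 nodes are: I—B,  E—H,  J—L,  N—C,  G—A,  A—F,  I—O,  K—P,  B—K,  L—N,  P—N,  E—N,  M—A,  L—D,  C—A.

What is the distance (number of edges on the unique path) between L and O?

The path is L – N – P – K – B – I – O, which has 6 edges.

6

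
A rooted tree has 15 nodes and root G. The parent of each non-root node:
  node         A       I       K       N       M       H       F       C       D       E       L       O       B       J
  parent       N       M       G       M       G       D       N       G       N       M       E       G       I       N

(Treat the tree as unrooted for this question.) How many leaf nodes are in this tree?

9

Exactly 9 nodes have a single neighbour: A, B, C, F, H, J, K, L, O.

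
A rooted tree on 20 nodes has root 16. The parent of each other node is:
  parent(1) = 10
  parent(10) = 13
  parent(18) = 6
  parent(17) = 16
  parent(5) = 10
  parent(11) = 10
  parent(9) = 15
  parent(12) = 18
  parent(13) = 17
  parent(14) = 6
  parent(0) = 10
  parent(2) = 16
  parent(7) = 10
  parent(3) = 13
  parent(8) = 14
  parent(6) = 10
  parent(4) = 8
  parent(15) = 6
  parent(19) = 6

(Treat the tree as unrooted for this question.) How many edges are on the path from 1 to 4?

5

Walking from 1: 1 – 10 – 6 – 14 – 8 – 4. Length 5.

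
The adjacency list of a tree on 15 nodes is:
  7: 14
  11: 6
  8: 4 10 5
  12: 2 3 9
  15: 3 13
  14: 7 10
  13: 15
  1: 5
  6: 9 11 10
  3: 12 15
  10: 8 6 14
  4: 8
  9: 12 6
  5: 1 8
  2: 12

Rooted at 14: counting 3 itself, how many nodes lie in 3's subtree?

3

3's subtree: {3, 15, 13}, size 3.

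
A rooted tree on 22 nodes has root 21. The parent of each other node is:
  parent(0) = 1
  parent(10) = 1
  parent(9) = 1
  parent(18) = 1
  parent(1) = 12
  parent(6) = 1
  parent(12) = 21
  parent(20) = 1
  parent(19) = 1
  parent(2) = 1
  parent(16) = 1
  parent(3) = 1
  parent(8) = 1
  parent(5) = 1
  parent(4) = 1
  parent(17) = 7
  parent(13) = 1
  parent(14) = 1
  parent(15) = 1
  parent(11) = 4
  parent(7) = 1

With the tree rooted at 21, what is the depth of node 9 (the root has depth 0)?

3

21 – 12 – 1 – 9 — 3 edges.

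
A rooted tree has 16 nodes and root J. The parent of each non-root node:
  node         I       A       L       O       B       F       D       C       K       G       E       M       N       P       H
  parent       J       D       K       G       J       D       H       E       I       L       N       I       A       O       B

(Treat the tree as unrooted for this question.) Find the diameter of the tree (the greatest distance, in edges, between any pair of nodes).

13

BFS from P reaches C last, at distance 13; BFS from C confirms no node is farther.
Path: P - O - G - L - K - I - J - B - H - D - A - N - E - C.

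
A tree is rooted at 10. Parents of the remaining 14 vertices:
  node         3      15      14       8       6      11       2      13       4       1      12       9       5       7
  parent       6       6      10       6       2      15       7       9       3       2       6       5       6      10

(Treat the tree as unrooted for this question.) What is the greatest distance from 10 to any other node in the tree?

Distances from 10 peak at 6, attained at 13.
10–7–2–6–5–9–13

6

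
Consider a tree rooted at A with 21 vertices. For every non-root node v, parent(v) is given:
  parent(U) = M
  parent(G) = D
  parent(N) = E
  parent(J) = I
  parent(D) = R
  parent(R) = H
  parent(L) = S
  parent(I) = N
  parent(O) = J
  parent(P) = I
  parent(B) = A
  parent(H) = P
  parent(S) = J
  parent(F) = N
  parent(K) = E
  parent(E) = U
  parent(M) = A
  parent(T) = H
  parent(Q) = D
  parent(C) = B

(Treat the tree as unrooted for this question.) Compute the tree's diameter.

BFS from Q reaches C last, at distance 12; BFS from C confirms no node is farther.
Path: Q – D – R – H – P – I – N – E – U – M – A – B – C.

12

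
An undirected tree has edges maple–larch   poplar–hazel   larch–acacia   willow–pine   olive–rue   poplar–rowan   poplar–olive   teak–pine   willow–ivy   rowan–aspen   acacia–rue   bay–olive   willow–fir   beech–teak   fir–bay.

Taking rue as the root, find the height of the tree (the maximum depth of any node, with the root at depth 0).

beech sits deepest: rue–olive–bay–fir–willow–pine–teak–beech — 7 edges from the root.

7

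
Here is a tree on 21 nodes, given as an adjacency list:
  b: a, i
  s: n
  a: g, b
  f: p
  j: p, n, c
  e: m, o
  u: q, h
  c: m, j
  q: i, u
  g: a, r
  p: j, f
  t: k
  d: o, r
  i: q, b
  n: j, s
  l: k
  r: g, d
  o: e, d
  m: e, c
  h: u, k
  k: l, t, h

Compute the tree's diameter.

17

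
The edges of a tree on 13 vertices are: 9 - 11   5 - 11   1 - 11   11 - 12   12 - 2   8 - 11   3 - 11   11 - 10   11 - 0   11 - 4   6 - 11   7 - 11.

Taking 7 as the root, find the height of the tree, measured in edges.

3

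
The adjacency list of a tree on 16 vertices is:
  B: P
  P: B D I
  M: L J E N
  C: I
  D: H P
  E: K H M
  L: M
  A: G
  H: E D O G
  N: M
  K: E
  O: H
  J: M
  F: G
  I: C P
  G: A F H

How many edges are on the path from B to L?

The path is B - P - D - H - E - M - L, which has 6 edges.

6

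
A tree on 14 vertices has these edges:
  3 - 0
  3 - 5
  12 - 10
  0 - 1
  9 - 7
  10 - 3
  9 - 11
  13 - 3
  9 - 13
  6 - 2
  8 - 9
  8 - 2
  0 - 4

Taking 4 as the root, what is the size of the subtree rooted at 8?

The subtree rooted at 8 contains: 8, 2, 6 — 3 nodes.

3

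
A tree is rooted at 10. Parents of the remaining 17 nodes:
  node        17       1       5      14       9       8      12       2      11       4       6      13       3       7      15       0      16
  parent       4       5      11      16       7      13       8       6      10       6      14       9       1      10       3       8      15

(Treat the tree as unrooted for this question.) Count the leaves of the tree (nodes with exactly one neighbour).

Exactly 4 nodes have a single neighbour: 0, 2, 12, 17.

4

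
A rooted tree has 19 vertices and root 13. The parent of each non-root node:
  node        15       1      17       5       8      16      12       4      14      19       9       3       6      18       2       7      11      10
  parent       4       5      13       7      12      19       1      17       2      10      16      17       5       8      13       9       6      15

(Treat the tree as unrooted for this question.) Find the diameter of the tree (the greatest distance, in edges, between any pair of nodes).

15

A longest path is 14 - 2 - 13 - 17 - 4 - 15 - 10 - 19 - 16 - 9 - 7 - 5 - 1 - 12 - 8 - 18, with 15 edges.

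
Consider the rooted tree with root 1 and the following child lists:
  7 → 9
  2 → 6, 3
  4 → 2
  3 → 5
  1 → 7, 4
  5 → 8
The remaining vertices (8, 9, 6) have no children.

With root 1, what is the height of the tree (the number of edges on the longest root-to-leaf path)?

The longest root-to-leaf path is 1 → 4 → 2 → 3 → 5 → 8 (5 edges).

5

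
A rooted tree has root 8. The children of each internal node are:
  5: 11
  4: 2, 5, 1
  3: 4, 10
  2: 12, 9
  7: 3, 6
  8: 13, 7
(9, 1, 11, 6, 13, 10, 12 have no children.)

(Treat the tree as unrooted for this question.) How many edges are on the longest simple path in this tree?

6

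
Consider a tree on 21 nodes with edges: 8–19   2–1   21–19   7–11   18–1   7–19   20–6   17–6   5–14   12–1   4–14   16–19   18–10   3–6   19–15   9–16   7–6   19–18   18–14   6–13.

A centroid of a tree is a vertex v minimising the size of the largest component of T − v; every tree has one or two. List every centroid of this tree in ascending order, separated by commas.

19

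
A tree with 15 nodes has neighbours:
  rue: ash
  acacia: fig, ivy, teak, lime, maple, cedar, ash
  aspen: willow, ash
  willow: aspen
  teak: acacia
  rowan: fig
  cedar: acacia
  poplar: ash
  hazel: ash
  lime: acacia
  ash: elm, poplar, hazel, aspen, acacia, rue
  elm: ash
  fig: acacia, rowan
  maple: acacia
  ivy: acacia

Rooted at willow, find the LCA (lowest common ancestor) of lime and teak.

Ancestors of lime (toward the root): lime, acacia, ash, aspen, willow.
Ancestors of teak: teak, acacia, ash, aspen, willow.
The deepest node appearing in both lists is acacia.

acacia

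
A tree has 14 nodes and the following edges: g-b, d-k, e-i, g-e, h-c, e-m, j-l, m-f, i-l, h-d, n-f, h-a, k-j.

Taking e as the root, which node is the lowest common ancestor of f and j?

f's ancestor chain is f, m, e and j's is j, l, i, e; they first meet at e.

e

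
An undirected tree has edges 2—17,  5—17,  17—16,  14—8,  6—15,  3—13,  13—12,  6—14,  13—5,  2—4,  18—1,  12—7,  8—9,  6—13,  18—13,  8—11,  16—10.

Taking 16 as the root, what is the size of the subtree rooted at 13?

The subtree rooted at 13 contains: 13, 18, 12, 6, 3, 1, 7, 14, 15, 8, 11, 9 — 12 nodes.

12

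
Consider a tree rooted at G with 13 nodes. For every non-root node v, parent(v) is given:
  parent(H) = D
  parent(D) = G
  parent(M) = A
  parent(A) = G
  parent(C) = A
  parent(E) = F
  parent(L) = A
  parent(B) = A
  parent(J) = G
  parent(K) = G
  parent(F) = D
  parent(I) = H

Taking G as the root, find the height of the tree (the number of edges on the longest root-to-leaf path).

I sits deepest: G-D-H-I — 3 edges from the root.

3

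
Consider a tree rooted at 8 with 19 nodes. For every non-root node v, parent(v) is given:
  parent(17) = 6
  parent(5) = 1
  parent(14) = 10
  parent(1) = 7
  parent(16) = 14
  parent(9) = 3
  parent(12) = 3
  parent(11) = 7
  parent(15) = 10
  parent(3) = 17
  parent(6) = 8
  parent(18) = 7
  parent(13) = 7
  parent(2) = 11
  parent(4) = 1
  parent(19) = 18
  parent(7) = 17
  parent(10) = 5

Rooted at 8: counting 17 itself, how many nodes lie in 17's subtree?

17

17's subtree: {17, 7, 3, 18, 1, 11, 13, 12, 9, 19, 5, 4, 2, 10, 14, 15, 16}, size 17.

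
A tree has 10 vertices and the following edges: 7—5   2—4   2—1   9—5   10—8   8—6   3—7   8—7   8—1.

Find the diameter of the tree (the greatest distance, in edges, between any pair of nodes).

6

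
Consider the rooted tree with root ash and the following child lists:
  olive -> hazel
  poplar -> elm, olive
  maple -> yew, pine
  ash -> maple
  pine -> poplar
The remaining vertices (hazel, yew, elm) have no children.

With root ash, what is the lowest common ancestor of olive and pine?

pine

Ancestors of olive (toward the root): olive, poplar, pine, maple, ash.
Ancestors of pine: pine, maple, ash.
The deepest node appearing in both lists is pine.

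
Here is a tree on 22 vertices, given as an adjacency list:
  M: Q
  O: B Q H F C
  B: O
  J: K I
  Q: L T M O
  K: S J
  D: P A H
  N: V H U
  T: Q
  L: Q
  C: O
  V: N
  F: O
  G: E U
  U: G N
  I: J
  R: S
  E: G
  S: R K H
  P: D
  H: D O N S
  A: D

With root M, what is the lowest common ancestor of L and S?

L's ancestor chain is L, Q, M and S's is S, H, O, Q, M; they first meet at Q.

Q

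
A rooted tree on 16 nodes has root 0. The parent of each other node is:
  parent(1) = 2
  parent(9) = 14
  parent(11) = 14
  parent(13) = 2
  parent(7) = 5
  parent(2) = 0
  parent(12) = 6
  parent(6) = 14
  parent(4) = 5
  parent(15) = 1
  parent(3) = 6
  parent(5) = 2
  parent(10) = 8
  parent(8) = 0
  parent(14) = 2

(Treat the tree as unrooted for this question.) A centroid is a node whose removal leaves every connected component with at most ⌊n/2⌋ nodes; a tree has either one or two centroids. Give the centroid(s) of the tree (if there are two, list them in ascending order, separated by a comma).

Removing 2 splits the tree into components of sizes 6, 3, 3, 2, 1; the largest is 6 ≤ ⌊16/2⌋ = 8.
Every other node leaves some component of size > 8, so the centroid is unique.

2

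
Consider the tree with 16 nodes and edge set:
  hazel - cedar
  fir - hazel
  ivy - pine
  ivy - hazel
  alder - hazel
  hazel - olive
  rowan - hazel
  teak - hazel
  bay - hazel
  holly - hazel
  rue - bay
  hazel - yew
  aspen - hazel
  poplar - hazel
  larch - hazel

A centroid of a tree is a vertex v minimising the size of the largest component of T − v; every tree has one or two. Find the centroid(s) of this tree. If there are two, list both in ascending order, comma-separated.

hazel

Delete hazel: the remaining components have sizes 2, 2, 1, 1, 1, 1, 1, 1, 1, 1, 1, 1, 1. Max 2 ≤ 8, so hazel is a centroid.
Every other node leaves some component of size > 8, so the centroid is unique.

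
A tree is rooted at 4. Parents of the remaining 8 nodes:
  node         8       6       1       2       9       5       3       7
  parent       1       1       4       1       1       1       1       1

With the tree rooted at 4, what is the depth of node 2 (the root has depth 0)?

2

Path from 4 to 2: 4 – 1 – 2, which has 2 edges.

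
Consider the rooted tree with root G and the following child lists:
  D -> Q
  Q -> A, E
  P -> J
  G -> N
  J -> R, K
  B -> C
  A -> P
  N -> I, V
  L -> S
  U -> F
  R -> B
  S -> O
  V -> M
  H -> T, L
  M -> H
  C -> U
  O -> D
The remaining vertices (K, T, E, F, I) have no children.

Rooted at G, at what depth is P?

Path from G to P: G–N–V–M–H–L–S–O–D–Q–A–P, which has 11 edges.

11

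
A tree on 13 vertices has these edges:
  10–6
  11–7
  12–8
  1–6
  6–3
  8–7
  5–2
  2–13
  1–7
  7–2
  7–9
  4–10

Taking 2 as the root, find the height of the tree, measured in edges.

5

A deepest node is 4, reached by 2 – 7 – 1 – 6 – 10 – 4.
That path has 5 edges, so the height is 5.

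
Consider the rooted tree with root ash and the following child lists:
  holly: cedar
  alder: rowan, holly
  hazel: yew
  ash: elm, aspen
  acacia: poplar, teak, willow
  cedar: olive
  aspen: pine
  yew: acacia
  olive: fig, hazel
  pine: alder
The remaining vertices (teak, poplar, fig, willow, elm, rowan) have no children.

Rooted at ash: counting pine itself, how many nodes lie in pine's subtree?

13

The subtree rooted at pine contains: pine, alder, holly, rowan, cedar, olive, hazel, fig, yew, acacia, teak, willow, poplar — 13 nodes.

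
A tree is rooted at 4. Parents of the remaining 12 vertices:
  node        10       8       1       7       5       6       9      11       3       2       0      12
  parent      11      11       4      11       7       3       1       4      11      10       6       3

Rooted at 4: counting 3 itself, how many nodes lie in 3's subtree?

4

Descendants of 3 (including itself): 3, 6, 12, 0. That's 4.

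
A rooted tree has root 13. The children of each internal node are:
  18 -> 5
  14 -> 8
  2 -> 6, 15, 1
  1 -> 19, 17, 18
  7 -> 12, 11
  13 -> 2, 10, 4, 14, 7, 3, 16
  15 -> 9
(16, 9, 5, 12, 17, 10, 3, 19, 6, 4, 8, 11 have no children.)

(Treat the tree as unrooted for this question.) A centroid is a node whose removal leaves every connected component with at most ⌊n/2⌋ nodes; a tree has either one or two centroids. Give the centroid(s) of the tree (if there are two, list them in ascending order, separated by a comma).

13

If 13 is removed the pieces have sizes 9, 3, 2, 1, 1, 1, 1, all ≤ ⌊19/2⌋ = 9.
No neighbour of 13 does as well, so 13 is the unique centroid.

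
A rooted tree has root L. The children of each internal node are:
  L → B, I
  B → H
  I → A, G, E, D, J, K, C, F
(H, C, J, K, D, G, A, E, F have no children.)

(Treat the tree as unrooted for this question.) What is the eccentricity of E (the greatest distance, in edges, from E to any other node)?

4

Distances from E peak at 4, attained at H.
E–I–L–B–H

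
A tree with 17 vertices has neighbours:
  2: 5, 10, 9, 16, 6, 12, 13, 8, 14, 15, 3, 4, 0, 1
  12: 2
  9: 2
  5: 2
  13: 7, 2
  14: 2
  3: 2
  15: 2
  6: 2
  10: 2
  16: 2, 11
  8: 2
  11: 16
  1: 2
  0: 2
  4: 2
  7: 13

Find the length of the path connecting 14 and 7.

Walking from 14: 14–2–13–7. Length 3.

3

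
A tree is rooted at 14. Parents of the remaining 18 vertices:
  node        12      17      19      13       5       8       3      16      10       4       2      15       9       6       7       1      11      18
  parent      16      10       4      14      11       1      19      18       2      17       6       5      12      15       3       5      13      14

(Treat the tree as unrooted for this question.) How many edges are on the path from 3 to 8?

3 – 19 – 4 – 17 – 10 – 2 – 6 – 15 – 5 – 1 – 8: 10 edges.

10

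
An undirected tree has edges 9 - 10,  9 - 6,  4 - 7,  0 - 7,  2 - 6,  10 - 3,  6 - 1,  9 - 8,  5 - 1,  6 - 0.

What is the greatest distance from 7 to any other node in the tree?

5

Distances from 7 peak at 5, attained at 3.
7-0-6-9-10-3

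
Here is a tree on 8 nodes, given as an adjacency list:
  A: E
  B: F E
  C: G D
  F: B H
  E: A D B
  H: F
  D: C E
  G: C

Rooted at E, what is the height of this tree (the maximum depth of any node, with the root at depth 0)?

A deepest node is H, reached by E–B–F–H.
That path has 3 edges, so the height is 3.

3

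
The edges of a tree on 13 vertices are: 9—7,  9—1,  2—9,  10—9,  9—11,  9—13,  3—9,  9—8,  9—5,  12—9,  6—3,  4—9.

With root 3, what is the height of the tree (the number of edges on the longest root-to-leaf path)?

The longest root-to-leaf path is 3 → 9 → 8 (2 edges).

2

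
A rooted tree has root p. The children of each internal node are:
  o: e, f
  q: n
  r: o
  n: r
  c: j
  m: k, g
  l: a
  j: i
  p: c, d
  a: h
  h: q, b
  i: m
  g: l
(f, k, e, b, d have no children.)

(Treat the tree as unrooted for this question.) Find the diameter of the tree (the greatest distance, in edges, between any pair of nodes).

BFS from d reaches e last, at distance 14; BFS from e confirms no node is farther.
Path: d-p-c-j-i-m-g-l-a-h-q-n-r-o-e.

14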